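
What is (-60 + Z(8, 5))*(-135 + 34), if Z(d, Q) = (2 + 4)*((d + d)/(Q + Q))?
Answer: 25452/5 ≈ 5090.4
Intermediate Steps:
Z(d, Q) = 6*d/Q (Z(d, Q) = 6*((2*d)/((2*Q))) = 6*((2*d)*(1/(2*Q))) = 6*(d/Q) = 6*d/Q)
(-60 + Z(8, 5))*(-135 + 34) = (-60 + 6*8/5)*(-135 + 34) = (-60 + 6*8*(1/5))*(-101) = (-60 + 48/5)*(-101) = -252/5*(-101) = 25452/5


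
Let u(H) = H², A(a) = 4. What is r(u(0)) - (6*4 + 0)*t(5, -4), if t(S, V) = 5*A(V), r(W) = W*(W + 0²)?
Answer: -480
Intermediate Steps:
r(W) = W² (r(W) = W*(W + 0) = W*W = W²)
t(S, V) = 20 (t(S, V) = 5*4 = 20)
r(u(0)) - (6*4 + 0)*t(5, -4) = (0²)² - (6*4 + 0)*20 = 0² - (24 + 0)*20 = 0 - 24*20 = 0 - 1*480 = 0 - 480 = -480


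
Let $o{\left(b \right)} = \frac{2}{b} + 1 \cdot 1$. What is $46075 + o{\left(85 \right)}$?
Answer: $\frac{3916462}{85} \approx 46076.0$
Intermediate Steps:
$o{\left(b \right)} = 1 + \frac{2}{b}$ ($o{\left(b \right)} = \frac{2}{b} + 1 = 1 + \frac{2}{b}$)
$46075 + o{\left(85 \right)} = 46075 + \frac{2 + 85}{85} = 46075 + \frac{1}{85} \cdot 87 = 46075 + \frac{87}{85} = \frac{3916462}{85}$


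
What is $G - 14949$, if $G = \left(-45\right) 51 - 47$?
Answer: $-17291$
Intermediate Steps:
$G = -2342$ ($G = -2295 - 47 = -2342$)
$G - 14949 = -2342 - 14949 = -17291$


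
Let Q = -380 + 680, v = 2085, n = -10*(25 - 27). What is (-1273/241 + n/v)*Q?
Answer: -52987700/33499 ≈ -1581.8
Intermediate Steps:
n = 20 (n = -10*(-2) = 20)
Q = 300
(-1273/241 + n/v)*Q = (-1273/241 + 20/2085)*300 = (-1273*1/241 + 20*(1/2085))*300 = (-1273/241 + 4/417)*300 = -529877/100497*300 = -52987700/33499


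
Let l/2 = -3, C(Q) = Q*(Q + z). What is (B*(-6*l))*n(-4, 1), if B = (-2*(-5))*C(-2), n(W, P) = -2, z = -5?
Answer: -10080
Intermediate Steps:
C(Q) = Q*(-5 + Q) (C(Q) = Q*(Q - 5) = Q*(-5 + Q))
l = -6 (l = 2*(-3) = -6)
B = 140 (B = (-2*(-5))*(-2*(-5 - 2)) = 10*(-2*(-7)) = 10*14 = 140)
(B*(-6*l))*n(-4, 1) = (140*(-6*(-6)))*(-2) = (140*36)*(-2) = 5040*(-2) = -10080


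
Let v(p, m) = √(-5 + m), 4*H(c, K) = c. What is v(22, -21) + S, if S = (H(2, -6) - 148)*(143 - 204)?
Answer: 17995/2 + I*√26 ≈ 8997.5 + 5.099*I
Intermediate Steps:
H(c, K) = c/4
S = 17995/2 (S = ((¼)*2 - 148)*(143 - 204) = (½ - 148)*(-61) = -295/2*(-61) = 17995/2 ≈ 8997.5)
v(22, -21) + S = √(-5 - 21) + 17995/2 = √(-26) + 17995/2 = I*√26 + 17995/2 = 17995/2 + I*√26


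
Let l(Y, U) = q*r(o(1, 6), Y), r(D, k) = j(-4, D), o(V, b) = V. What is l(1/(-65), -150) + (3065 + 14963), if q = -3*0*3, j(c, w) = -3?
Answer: 18028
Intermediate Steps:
r(D, k) = -3
q = 0 (q = 0*3 = 0)
l(Y, U) = 0 (l(Y, U) = 0*(-3) = 0)
l(1/(-65), -150) + (3065 + 14963) = 0 + (3065 + 14963) = 0 + 18028 = 18028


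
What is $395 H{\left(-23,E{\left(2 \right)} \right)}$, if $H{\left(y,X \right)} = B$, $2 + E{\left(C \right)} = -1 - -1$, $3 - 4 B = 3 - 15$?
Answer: $\frac{5925}{4} \approx 1481.3$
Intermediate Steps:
$B = \frac{15}{4}$ ($B = \frac{3}{4} - \frac{3 - 15}{4} = \frac{3}{4} - -3 = \frac{3}{4} + 3 = \frac{15}{4} \approx 3.75$)
$E{\left(C \right)} = -2$ ($E{\left(C \right)} = -2 - 0 = -2 + \left(-1 + 1\right) = -2 + 0 = -2$)
$H{\left(y,X \right)} = \frac{15}{4}$
$395 H{\left(-23,E{\left(2 \right)} \right)} = 395 \cdot \frac{15}{4} = \frac{5925}{4}$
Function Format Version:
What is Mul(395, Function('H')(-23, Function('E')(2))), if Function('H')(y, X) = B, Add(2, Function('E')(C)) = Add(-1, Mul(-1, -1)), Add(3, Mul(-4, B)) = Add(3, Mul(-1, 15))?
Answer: Rational(5925, 4) ≈ 1481.3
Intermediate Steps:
B = Rational(15, 4) (B = Add(Rational(3, 4), Mul(Rational(-1, 4), Add(3, Mul(-1, 15)))) = Add(Rational(3, 4), Mul(Rational(-1, 4), Add(3, -15))) = Add(Rational(3, 4), Mul(Rational(-1, 4), -12)) = Add(Rational(3, 4), 3) = Rational(15, 4) ≈ 3.7500)
Function('E')(C) = -2 (Function('E')(C) = Add(-2, Add(-1, Mul(-1, -1))) = Add(-2, Add(-1, 1)) = Add(-2, 0) = -2)
Function('H')(y, X) = Rational(15, 4)
Mul(395, Function('H')(-23, Function('E')(2))) = Mul(395, Rational(15, 4)) = Rational(5925, 4)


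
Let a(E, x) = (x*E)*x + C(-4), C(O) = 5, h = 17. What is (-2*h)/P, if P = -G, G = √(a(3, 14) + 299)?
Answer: 17*√223/223 ≈ 1.1384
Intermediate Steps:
a(E, x) = 5 + E*x² (a(E, x) = (x*E)*x + 5 = (E*x)*x + 5 = E*x² + 5 = 5 + E*x²)
G = 2*√223 (G = √((5 + 3*14²) + 299) = √((5 + 3*196) + 299) = √((5 + 588) + 299) = √(593 + 299) = √892 = 2*√223 ≈ 29.866)
P = -2*√223 ≈ -29.866
(-2*h)/P = (-2*17)/((-2*√223)) = -(-17)*√223/223 = 17*√223/223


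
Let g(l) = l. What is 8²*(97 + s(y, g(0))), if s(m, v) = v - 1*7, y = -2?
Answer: 5760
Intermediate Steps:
s(m, v) = -7 + v (s(m, v) = v - 7 = -7 + v)
8²*(97 + s(y, g(0))) = 8²*(97 + (-7 + 0)) = 64*(97 - 7) = 64*90 = 5760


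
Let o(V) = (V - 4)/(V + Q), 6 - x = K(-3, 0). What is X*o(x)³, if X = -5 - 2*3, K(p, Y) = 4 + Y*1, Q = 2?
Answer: 11/8 ≈ 1.3750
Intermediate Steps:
K(p, Y) = 4 + Y
x = 2 (x = 6 - (4 + 0) = 6 - 1*4 = 6 - 4 = 2)
o(V) = (-4 + V)/(2 + V) (o(V) = (V - 4)/(V + 2) = (-4 + V)/(2 + V))
X = -11 (X = -5 - 6 = -11)
X*o(x)³ = -11*(-4 + 2)³/(2 + 2)³ = -11*(-2/4)³ = -11*((¼)*(-2))³ = -11*(-½)³ = -11*(-⅛) = 11/8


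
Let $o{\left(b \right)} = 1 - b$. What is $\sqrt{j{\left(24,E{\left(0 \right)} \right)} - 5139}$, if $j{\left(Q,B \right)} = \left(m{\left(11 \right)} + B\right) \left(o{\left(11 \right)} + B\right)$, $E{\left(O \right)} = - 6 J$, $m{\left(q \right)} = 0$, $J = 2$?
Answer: $5 i \sqrt{195} \approx 69.821 i$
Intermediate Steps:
$E{\left(O \right)} = -12$ ($E{\left(O \right)} = \left(-6\right) 2 = -12$)
$j{\left(Q,B \right)} = B \left(-10 + B\right)$ ($j{\left(Q,B \right)} = \left(0 + B\right) \left(\left(1 - 11\right) + B\right) = B \left(\left(1 - 11\right) + B\right) = B \left(-10 + B\right)$)
$\sqrt{j{\left(24,E{\left(0 \right)} \right)} - 5139} = \sqrt{- 12 \left(-10 - 12\right) - 5139} = \sqrt{\left(-12\right) \left(-22\right) - 5139} = \sqrt{264 - 5139} = \sqrt{-4875} = 5 i \sqrt{195}$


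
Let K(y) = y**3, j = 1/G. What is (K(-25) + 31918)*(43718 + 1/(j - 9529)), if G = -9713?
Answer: 21975603360416221/30851726 ≈ 7.1230e+8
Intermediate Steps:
j = -1/9713 (j = 1/(-9713) = -1/9713 ≈ -0.00010295)
(K(-25) + 31918)*(43718 + 1/(j - 9529)) = ((-25)**3 + 31918)*(43718 + 1/(-1/9713 - 9529)) = (-15625 + 31918)*(43718 + 1/(-92555178/9713)) = 16293*(43718 - 9713/92555178) = 16293*(4046327262091/92555178) = 21975603360416221/30851726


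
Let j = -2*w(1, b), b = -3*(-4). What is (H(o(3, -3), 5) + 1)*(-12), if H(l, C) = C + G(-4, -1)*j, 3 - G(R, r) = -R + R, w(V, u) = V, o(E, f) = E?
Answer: 0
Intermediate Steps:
b = 12
j = -2 (j = -2*1 = -2)
G(R, r) = 3 (G(R, r) = 3 - (-R + R) = 3 - 1*0 = 3 + 0 = 3)
H(l, C) = -6 + C (H(l, C) = C + 3*(-2) = C - 6 = -6 + C)
(H(o(3, -3), 5) + 1)*(-12) = ((-6 + 5) + 1)*(-12) = (-1 + 1)*(-12) = 0*(-12) = 0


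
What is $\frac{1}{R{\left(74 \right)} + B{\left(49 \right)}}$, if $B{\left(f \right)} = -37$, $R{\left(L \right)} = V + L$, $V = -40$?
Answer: $- \frac{1}{3} \approx -0.33333$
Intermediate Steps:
$R{\left(L \right)} = -40 + L$
$\frac{1}{R{\left(74 \right)} + B{\left(49 \right)}} = \frac{1}{\left(-40 + 74\right) - 37} = \frac{1}{34 - 37} = \frac{1}{-3} = - \frac{1}{3}$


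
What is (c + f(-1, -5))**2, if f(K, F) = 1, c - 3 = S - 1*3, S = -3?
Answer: 4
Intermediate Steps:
c = -3 (c = 3 + (-3 - 1*3) = 3 + (-3 - 3) = 3 - 6 = -3)
(c + f(-1, -5))**2 = (-3 + 1)**2 = (-2)**2 = 4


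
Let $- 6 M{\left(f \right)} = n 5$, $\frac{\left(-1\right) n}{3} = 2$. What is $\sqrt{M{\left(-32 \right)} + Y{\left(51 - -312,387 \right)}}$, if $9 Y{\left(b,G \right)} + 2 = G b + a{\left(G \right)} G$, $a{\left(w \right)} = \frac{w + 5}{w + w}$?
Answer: $\frac{4 \sqrt{8795}}{3} \approx 125.04$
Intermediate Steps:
$n = -6$ ($n = \left(-3\right) 2 = -6$)
$M{\left(f \right)} = 5$ ($M{\left(f \right)} = - \frac{\left(-6\right) 5}{6} = \left(- \frac{1}{6}\right) \left(-30\right) = 5$)
$a{\left(w \right)} = \frac{5 + w}{2 w}$
$Y{\left(b,G \right)} = \frac{1}{18} + \frac{G}{18} + \frac{G b}{9}$ ($Y{\left(b,G \right)} = - \frac{2}{9} + \frac{G b + \frac{5 + G}{2 G} G}{9} = - \frac{2}{9} + \frac{G b + \left(\frac{5}{2} + \frac{G}{2}\right)}{9} = - \frac{2}{9} + \frac{\frac{5}{2} + \frac{G}{2} + G b}{9} = - \frac{2}{9} + \left(\frac{5}{18} + \frac{G}{18} + \frac{G b}{9}\right) = \frac{1}{18} + \frac{G}{18} + \frac{G b}{9}$)
$\sqrt{M{\left(-32 \right)} + Y{\left(51 - -312,387 \right)}} = \sqrt{5 + \left(\frac{1}{18} + \frac{1}{18} \cdot 387 + \frac{1}{9} \cdot 387 \left(51 - -312\right)\right)} = \sqrt{5 + \left(\frac{1}{18} + \frac{43}{2} + \frac{1}{9} \cdot 387 \left(51 + 312\right)\right)} = \sqrt{5 + \left(\frac{1}{18} + \frac{43}{2} + \frac{1}{9} \cdot 387 \cdot 363\right)} = \sqrt{5 + \left(\frac{1}{18} + \frac{43}{2} + 15609\right)} = \sqrt{5 + \frac{140675}{9}} = \sqrt{\frac{140720}{9}} = \frac{4 \sqrt{8795}}{3}$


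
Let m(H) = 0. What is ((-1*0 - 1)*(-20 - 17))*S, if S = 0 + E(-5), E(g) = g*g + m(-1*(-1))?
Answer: 925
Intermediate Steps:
E(g) = g**2 (E(g) = g*g + 0 = g**2 + 0 = g**2)
S = 25 (S = 0 + (-5)**2 = 0 + 25 = 25)
((-1*0 - 1)*(-20 - 17))*S = ((-1*0 - 1)*(-20 - 17))*25 = ((0 - 1)*(-37))*25 = -1*(-37)*25 = 37*25 = 925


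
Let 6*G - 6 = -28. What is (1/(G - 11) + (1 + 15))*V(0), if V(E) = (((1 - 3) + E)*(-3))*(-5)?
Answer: -10515/22 ≈ -477.95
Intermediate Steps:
G = -11/3 (G = 1 + (⅙)*(-28) = 1 - 14/3 = -11/3 ≈ -3.6667)
V(E) = -30 + 15*E (V(E) = ((-2 + E)*(-3))*(-5) = (6 - 3*E)*(-5) = -30 + 15*E)
(1/(G - 11) + (1 + 15))*V(0) = (1/(-11/3 - 11) + (1 + 15))*(-30 + 15*0) = (1/(-44/3) + 16)*(-30 + 0) = (-3/44 + 16)*(-30) = (701/44)*(-30) = -10515/22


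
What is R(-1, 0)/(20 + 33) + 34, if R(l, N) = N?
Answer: 34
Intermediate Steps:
R(-1, 0)/(20 + 33) + 34 = 0/(20 + 33) + 34 = 0/53 + 34 = 0*(1/53) + 34 = 0 + 34 = 34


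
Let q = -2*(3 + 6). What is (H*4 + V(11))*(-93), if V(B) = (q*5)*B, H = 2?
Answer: 91326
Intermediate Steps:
q = -18 (q = -2*9 = -18)
V(B) = -90*B (V(B) = (-18*5)*B = -90*B)
(H*4 + V(11))*(-93) = (2*4 - 90*11)*(-93) = (8 - 990)*(-93) = -982*(-93) = 91326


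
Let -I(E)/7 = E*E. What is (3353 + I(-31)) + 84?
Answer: -3290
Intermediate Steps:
I(E) = -7*E² (I(E) = -7*E*E = -7*E²)
(3353 + I(-31)) + 84 = (3353 - 7*(-31)²) + 84 = (3353 - 7*961) + 84 = (3353 - 6727) + 84 = -3374 + 84 = -3290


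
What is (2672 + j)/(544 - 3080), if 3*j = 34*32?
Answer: -1138/951 ≈ -1.1966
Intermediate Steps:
j = 1088/3 (j = (34*32)/3 = (1/3)*1088 = 1088/3 ≈ 362.67)
(2672 + j)/(544 - 3080) = (2672 + 1088/3)/(544 - 3080) = (9104/3)/(-2536) = (9104/3)*(-1/2536) = -1138/951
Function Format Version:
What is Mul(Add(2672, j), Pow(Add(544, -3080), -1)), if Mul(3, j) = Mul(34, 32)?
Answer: Rational(-1138, 951) ≈ -1.1966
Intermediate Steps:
j = Rational(1088, 3) (j = Mul(Rational(1, 3), Mul(34, 32)) = Mul(Rational(1, 3), 1088) = Rational(1088, 3) ≈ 362.67)
Mul(Add(2672, j), Pow(Add(544, -3080), -1)) = Mul(Add(2672, Rational(1088, 3)), Pow(Add(544, -3080), -1)) = Mul(Rational(9104, 3), Pow(-2536, -1)) = Mul(Rational(9104, 3), Rational(-1, 2536)) = Rational(-1138, 951)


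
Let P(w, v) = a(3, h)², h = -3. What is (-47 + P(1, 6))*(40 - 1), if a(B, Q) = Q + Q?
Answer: -429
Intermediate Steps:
a(B, Q) = 2*Q
P(w, v) = 36 (P(w, v) = (2*(-3))² = (-6)² = 36)
(-47 + P(1, 6))*(40 - 1) = (-47 + 36)*(40 - 1) = -11*39 = -429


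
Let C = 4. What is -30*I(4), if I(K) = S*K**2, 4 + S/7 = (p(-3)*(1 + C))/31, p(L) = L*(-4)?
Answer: 215040/31 ≈ 6936.8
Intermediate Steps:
p(L) = -4*L
S = -448/31 (S = -28 + 7*(((-4*(-3))*(1 + 4))/31) = -28 + 7*((12*5)*(1/31)) = -28 + 7*(60*(1/31)) = -28 + 7*(60/31) = -28 + 420/31 = -448/31 ≈ -14.452)
I(K) = -448*K**2/31
-30*I(4) = -(-13440)*4**2/31 = -(-13440)*16/31 = -30*(-7168/31) = 215040/31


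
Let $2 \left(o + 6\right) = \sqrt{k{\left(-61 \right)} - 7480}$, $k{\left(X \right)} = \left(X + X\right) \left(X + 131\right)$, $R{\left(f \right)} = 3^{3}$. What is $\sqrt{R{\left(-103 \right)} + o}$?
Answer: $\sqrt{21 + 3 i \sqrt{445}} \approx 6.6211 + 4.779 i$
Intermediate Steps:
$R{\left(f \right)} = 27$
$k{\left(X \right)} = 2 X \left(131 + X\right)$
$o = -6 + 3 i \sqrt{445}$ ($o = -6 + \frac{\sqrt{2 \left(-61\right) \left(131 - 61\right) - 7480}}{2} = -6 + \frac{\sqrt{2 \left(-61\right) 70 - 7480}}{2} = -6 + \frac{\sqrt{-8540 - 7480}}{2} = -6 + \frac{\sqrt{-16020}}{2} = -6 + \frac{6 i \sqrt{445}}{2} = -6 + 3 i \sqrt{445} \approx -6.0 + 63.285 i$)
$\sqrt{R{\left(-103 \right)} + o} = \sqrt{27 - \left(6 - 3 i \sqrt{445}\right)} = \sqrt{21 + 3 i \sqrt{445}}$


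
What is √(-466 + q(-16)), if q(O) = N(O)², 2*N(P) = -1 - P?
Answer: I*√1639/2 ≈ 20.242*I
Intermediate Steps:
N(P) = -½ - P/2 (N(P) = (-1 - P)/2 = -½ - P/2)
q(O) = (-½ - O/2)²
√(-466 + q(-16)) = √(-466 + (1 - 16)²/4) = √(-466 + (¼)*(-15)²) = √(-466 + (¼)*225) = √(-466 + 225/4) = √(-1639/4) = I*√1639/2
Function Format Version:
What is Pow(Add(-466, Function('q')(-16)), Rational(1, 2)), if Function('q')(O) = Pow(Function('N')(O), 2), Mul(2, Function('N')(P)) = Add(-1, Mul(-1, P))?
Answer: Mul(Rational(1, 2), I, Pow(1639, Rational(1, 2))) ≈ Mul(20.242, I)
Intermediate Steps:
Function('N')(P) = Add(Rational(-1, 2), Mul(Rational(-1, 2), P)) (Function('N')(P) = Mul(Rational(1, 2), Add(-1, Mul(-1, P))) = Add(Rational(-1, 2), Mul(Rational(-1, 2), P)))
Function('q')(O) = Pow(Add(Rational(-1, 2), Mul(Rational(-1, 2), O)), 2)
Pow(Add(-466, Function('q')(-16)), Rational(1, 2)) = Pow(Add(-466, Mul(Rational(1, 4), Pow(Add(1, -16), 2))), Rational(1, 2)) = Pow(Add(-466, Mul(Rational(1, 4), Pow(-15, 2))), Rational(1, 2)) = Pow(Add(-466, Mul(Rational(1, 4), 225)), Rational(1, 2)) = Pow(Add(-466, Rational(225, 4)), Rational(1, 2)) = Pow(Rational(-1639, 4), Rational(1, 2)) = Mul(Rational(1, 2), I, Pow(1639, Rational(1, 2)))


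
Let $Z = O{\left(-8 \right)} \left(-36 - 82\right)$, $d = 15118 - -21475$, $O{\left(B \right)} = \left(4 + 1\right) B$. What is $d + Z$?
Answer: $41313$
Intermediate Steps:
$O{\left(B \right)} = 5 B$
$d = 36593$ ($d = 15118 + 21475 = 36593$)
$Z = 4720$ ($Z = 5 \left(-8\right) \left(-36 - 82\right) = \left(-40\right) \left(-118\right) = 4720$)
$d + Z = 36593 + 4720 = 41313$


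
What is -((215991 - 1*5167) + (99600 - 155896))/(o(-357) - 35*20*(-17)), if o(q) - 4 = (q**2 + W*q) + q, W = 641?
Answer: 154528/89841 ≈ 1.7200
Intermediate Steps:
o(q) = 4 + q**2 + 642*q (o(q) = 4 + ((q**2 + 641*q) + q) = 4 + (q**2 + 642*q) = 4 + q**2 + 642*q)
-((215991 - 1*5167) + (99600 - 155896))/(o(-357) - 35*20*(-17)) = -((215991 - 1*5167) + (99600 - 155896))/((4 + (-357)**2 + 642*(-357)) - 35*20*(-17)) = -((215991 - 5167) - 56296)/((4 + 127449 - 229194) - 700*(-17)) = -(210824 - 56296)/(-101741 + 11900) = -154528/(-89841) = -154528*(-1)/89841 = -1*(-154528/89841) = 154528/89841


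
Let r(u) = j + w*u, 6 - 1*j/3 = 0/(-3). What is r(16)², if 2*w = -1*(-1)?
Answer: 676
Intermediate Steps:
w = ½ (w = (-1*(-1))/2 = (½)*1 = ½ ≈ 0.50000)
j = 18 (j = 18 - 0/(-3) = 18 - 0*(-1)/3 = 18 - 3*0 = 18 + 0 = 18)
r(u) = 18 + u/2
r(16)² = (18 + (½)*16)² = (18 + 8)² = 26² = 676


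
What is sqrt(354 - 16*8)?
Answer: sqrt(226) ≈ 15.033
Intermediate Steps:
sqrt(354 - 16*8) = sqrt(354 - 128) = sqrt(226)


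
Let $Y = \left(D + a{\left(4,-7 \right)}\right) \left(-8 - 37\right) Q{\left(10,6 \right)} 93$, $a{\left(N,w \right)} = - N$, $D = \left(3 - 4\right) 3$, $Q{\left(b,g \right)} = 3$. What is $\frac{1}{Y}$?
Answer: $\frac{1}{87885} \approx 1.1379 \cdot 10^{-5}$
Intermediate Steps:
$D = -3$ ($D = \left(-1\right) 3 = -3$)
$Y = 87885$ ($Y = \left(-3 - 4\right) \left(-8 - 37\right) 3 \cdot 93 = \left(-3 - 4\right) \left(-45\right) 3 \cdot 93 = \left(-7\right) \left(-45\right) 3 \cdot 93 = 315 \cdot 3 \cdot 93 = 945 \cdot 93 = 87885$)
$\frac{1}{Y} = \frac{1}{87885}$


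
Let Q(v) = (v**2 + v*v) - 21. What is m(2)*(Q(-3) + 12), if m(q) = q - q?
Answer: 0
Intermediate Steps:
m(q) = 0
Q(v) = -21 + 2*v**2 (Q(v) = (v**2 + v**2) - 21 = 2*v**2 - 21 = -21 + 2*v**2)
m(2)*(Q(-3) + 12) = 0*((-21 + 2*(-3)**2) + 12) = 0*((-21 + 2*9) + 12) = 0*((-21 + 18) + 12) = 0*(-3 + 12) = 0*9 = 0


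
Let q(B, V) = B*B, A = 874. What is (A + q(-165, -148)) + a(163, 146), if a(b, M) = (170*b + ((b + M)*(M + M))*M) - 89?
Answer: 13229008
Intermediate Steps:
a(b, M) = -89 + 170*b + 2*M²*(M + b) (a(b, M) = (170*b + ((M + b)*(2*M))*M) - 89 = (170*b + (2*M*(M + b))*M) - 89 = (170*b + 2*M²*(M + b)) - 89 = -89 + 170*b + 2*M²*(M + b))
q(B, V) = B²
(A + q(-165, -148)) + a(163, 146) = (874 + (-165)²) + (-89 + 2*146³ + 170*163 + 2*163*146²) = (874 + 27225) + (-89 + 2*3112136 + 27710 + 2*163*21316) = 28099 + (-89 + 6224272 + 27710 + 6949016) = 28099 + 13200909 = 13229008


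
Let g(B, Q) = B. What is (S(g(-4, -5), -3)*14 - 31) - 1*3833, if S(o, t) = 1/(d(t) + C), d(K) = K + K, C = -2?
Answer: -15463/4 ≈ -3865.8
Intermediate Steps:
d(K) = 2*K
S(o, t) = 1/(-2 + 2*t) (S(o, t) = 1/(2*t - 2) = 1/(-2 + 2*t))
(S(g(-4, -5), -3)*14 - 31) - 1*3833 = ((1/(2*(-1 - 3)))*14 - 31) - 1*3833 = (((½)/(-4))*14 - 31) - 3833 = (((½)*(-¼))*14 - 31) - 3833 = (-⅛*14 - 31) - 3833 = (-7/4 - 31) - 3833 = -131/4 - 3833 = -15463/4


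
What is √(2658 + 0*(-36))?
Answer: √2658 ≈ 51.556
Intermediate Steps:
√(2658 + 0*(-36)) = √(2658 + 0) = √2658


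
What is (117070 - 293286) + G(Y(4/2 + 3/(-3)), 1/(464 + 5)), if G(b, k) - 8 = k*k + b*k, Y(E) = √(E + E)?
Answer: -38758887887/219961 + √2/469 ≈ -1.7621e+5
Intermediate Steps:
Y(E) = √2*√E (Y(E) = √(2*E) = √2*√E)
G(b, k) = 8 + k² + b*k (G(b, k) = 8 + (k*k + b*k) = 8 + (k² + b*k) = 8 + k² + b*k)
(117070 - 293286) + G(Y(4/2 + 3/(-3)), 1/(464 + 5)) = (117070 - 293286) + (8 + (1/(464 + 5))² + (√2*√(4/2 + 3/(-3)))/(464 + 5)) = -176216 + (8 + (1/469)² + (√2*√(4*(½) + 3*(-⅓)))/469) = -176216 + (8 + (1/469)² + (√2*√(2 - 1))*(1/469)) = -176216 + (8 + 1/219961 + (√2*√1)*(1/469)) = -176216 + (8 + 1/219961 + (√2*1)*(1/469)) = -176216 + (8 + 1/219961 + √2*(1/469)) = -176216 + (8 + 1/219961 + √2/469) = -176216 + (1759689/219961 + √2/469) = -38758887887/219961 + √2/469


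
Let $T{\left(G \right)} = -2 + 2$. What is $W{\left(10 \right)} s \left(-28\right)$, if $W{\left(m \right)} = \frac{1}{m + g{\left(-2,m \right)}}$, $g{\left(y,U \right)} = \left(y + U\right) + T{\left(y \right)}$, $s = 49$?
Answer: $- \frac{686}{9} \approx -76.222$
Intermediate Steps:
$T{\left(G \right)} = 0$
$g{\left(y,U \right)} = U + y$ ($g{\left(y,U \right)} = \left(y + U\right) + 0 = \left(U + y\right) + 0 = U + y$)
$W{\left(m \right)} = \frac{1}{-2 + 2 m}$ ($W{\left(m \right)} = \frac{1}{m + \left(m - 2\right)} = \frac{1}{m + \left(-2 + m\right)} = \frac{1}{-2 + 2 m}$)
$W{\left(10 \right)} s \left(-28\right) = \frac{1}{2 \left(-1 + 10\right)} 49 \left(-28\right) = \frac{1}{2 \cdot 9} \cdot 49 \left(-28\right) = \frac{1}{2} \cdot \frac{1}{9} \cdot 49 \left(-28\right) = \frac{1}{18} \cdot 49 \left(-28\right) = \frac{49}{18} \left(-28\right) = - \frac{686}{9}$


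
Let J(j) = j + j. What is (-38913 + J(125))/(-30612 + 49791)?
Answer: -38663/19179 ≈ -2.0159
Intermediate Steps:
J(j) = 2*j
(-38913 + J(125))/(-30612 + 49791) = (-38913 + 2*125)/(-30612 + 49791) = (-38913 + 250)/19179 = -38663*1/19179 = -38663/19179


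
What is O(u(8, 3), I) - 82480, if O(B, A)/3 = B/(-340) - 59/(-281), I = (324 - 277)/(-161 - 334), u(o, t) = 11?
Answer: -7880088293/95540 ≈ -82480.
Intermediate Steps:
I = -47/495 (I = 47/(-495) = 47*(-1/495) = -47/495 ≈ -0.094949)
O(B, A) = 177/281 - 3*B/340 (O(B, A) = 3*(B/(-340) - 59/(-281)) = 3*(B*(-1/340) - 59*(-1/281)) = 3*(-B/340 + 59/281) = 3*(59/281 - B/340) = 177/281 - 3*B/340)
O(u(8, 3), I) - 82480 = (177/281 - 3/340*11) - 82480 = (177/281 - 33/340) - 82480 = 50907/95540 - 82480 = -7880088293/95540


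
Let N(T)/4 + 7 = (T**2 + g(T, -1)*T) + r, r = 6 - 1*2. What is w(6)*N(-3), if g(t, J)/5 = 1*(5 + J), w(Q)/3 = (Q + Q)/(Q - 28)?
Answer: 3888/11 ≈ 353.45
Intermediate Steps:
w(Q) = 6*Q/(-28 + Q) (w(Q) = 3*((Q + Q)/(Q - 28)) = 3*((2*Q)/(-28 + Q)) = 3*(2*Q/(-28 + Q)) = 6*Q/(-28 + Q))
g(t, J) = 25 + 5*J (g(t, J) = 5*(1*(5 + J)) = 5*(5 + J) = 25 + 5*J)
r = 4 (r = 6 - 2 = 4)
N(T) = -12 + 4*T**2 + 80*T (N(T) = -28 + 4*((T**2 + (25 + 5*(-1))*T) + 4) = -28 + 4*((T**2 + (25 - 5)*T) + 4) = -28 + 4*((T**2 + 20*T) + 4) = -28 + 4*(4 + T**2 + 20*T) = -28 + (16 + 4*T**2 + 80*T) = -12 + 4*T**2 + 80*T)
w(6)*N(-3) = (6*6/(-28 + 6))*(-12 + 4*(-3)**2 + 80*(-3)) = (6*6/(-22))*(-12 + 4*9 - 240) = (6*6*(-1/22))*(-12 + 36 - 240) = -18/11*(-216) = 3888/11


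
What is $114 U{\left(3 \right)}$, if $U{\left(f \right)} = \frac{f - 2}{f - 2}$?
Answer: $114$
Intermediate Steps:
$U{\left(f \right)} = 1$ ($U{\left(f \right)} = \frac{-2 + f}{-2 + f} = 1$)
$114 U{\left(3 \right)} = 114 \cdot 1 = 114$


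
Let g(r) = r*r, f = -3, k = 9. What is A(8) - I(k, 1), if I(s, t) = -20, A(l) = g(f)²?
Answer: 101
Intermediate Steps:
g(r) = r²
A(l) = 81 (A(l) = ((-3)²)² = 9² = 81)
A(8) - I(k, 1) = 81 - 1*(-20) = 81 + 20 = 101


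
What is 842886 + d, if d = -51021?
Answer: 791865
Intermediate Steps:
842886 + d = 842886 - 51021 = 791865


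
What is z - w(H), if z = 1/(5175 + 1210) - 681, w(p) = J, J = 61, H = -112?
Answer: -4737669/6385 ≈ -742.00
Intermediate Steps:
w(p) = 61
z = -4348184/6385 (z = 1/6385 - 681 = -4348184/6385 ≈ -681.00)
z - w(H) = -4348184/6385 - 1*61 = -4348184/6385 - 61 = -4737669/6385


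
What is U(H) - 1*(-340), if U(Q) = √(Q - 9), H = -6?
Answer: 340 + I*√15 ≈ 340.0 + 3.873*I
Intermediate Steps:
U(Q) = √(-9 + Q)
U(H) - 1*(-340) = √(-9 - 6) - 1*(-340) = √(-15) + 340 = I*√15 + 340 = 340 + I*√15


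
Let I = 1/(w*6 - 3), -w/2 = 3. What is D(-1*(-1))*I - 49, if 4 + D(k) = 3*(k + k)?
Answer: -1913/39 ≈ -49.051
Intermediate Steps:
w = -6 (w = -2*3 = -6)
D(k) = -4 + 6*k (D(k) = -4 + 3*(k + k) = -4 + 3*(2*k) = -4 + 6*k)
I = -1/39 (I = 1/(-6*6 - 3) = 1/(-36 - 3) = 1/(-39) = -1/39 ≈ -0.025641)
D(-1*(-1))*I - 49 = (-4 + 6*(-1*(-1)))*(-1/39) - 49 = (-4 + 6*1)*(-1/39) - 49 = (-4 + 6)*(-1/39) - 49 = 2*(-1/39) - 49 = -2/39 - 49 = -1913/39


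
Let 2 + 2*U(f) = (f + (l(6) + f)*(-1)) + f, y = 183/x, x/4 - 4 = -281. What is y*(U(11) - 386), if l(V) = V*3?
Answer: 142923/2216 ≈ 64.496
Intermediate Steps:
x = -1108 (x = 16 + 4*(-281) = 16 - 1124 = -1108)
l(V) = 3*V
y = -183/1108 (y = 183/(-1108) = 183*(-1/1108) = -183/1108 ≈ -0.16516)
U(f) = -10 + f/2 (U(f) = -1 + ((f + (3*6 + f)*(-1)) + f)/2 = -1 + ((f + (18 + f)*(-1)) + f)/2 = -1 + ((f + (-18 - f)) + f)/2 = -1 + (-18 + f)/2 = -1 + (-9 + f/2) = -10 + f/2)
y*(U(11) - 386) = -183*((-10 + (1/2)*11) - 386)/1108 = -183*((-10 + 11/2) - 386)/1108 = -183*(-9/2 - 386)/1108 = -183/1108*(-781/2) = 142923/2216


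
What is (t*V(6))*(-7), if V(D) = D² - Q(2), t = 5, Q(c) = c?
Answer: -1190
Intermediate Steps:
V(D) = -2 + D² (V(D) = D² - 1*2 = D² - 2 = -2 + D²)
(t*V(6))*(-7) = (5*(-2 + 6²))*(-7) = (5*(-2 + 36))*(-7) = (5*34)*(-7) = 170*(-7) = -1190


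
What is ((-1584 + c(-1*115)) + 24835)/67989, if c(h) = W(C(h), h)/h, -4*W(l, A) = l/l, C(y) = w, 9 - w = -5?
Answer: 10695461/31274940 ≈ 0.34198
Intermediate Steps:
w = 14 (w = 9 - 1*(-5) = 9 + 5 = 14)
C(y) = 14
W(l, A) = -1/4 (W(l, A) = -l/(4*l) = -1/4*1 = -1/4)
c(h) = -1/(4*h)
((-1584 + c(-1*115)) + 24835)/67989 = ((-1584 - 1/(4*((-1*115)))) + 24835)/67989 = ((-1584 - 1/4/(-115)) + 24835)*(1/67989) = ((-1584 - 1/4*(-1/115)) + 24835)*(1/67989) = ((-1584 + 1/460) + 24835)*(1/67989) = (-728639/460 + 24835)*(1/67989) = (10695461/460)*(1/67989) = 10695461/31274940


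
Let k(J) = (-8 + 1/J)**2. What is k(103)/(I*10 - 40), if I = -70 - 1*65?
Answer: -677329/14746510 ≈ -0.045931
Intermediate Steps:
I = -135 (I = -70 - 65 = -135)
k(103)/(I*10 - 40) = ((-1 + 8*103)**2/103**2)/(-135*10 - 40) = ((-1 + 824)**2/10609)/(-1350 - 40) = ((1/10609)*823**2)/(-1390) = ((1/10609)*677329)*(-1/1390) = (677329/10609)*(-1/1390) = -677329/14746510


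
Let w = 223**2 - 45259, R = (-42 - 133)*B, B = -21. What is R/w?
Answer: 245/298 ≈ 0.82215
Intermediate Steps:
R = 3675 (R = (-42 - 133)*(-21) = -175*(-21) = 3675)
w = 4470 (w = 49729 - 45259 = 4470)
R/w = 3675/4470 = 3675*(1/4470) = 245/298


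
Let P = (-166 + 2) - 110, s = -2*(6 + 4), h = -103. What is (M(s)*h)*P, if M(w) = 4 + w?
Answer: -451552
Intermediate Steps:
s = -20 (s = -2*10 = -20)
P = -274 (P = -164 - 110 = -274)
(M(s)*h)*P = ((4 - 20)*(-103))*(-274) = -16*(-103)*(-274) = 1648*(-274) = -451552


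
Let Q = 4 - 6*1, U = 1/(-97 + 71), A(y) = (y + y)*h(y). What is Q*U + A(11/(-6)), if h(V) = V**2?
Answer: -17195/1404 ≈ -12.247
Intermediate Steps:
A(y) = 2*y**3 (A(y) = (y + y)*y**2 = (2*y)*y**2 = 2*y**3)
U = -1/26 (U = 1/(-26) = -1/26 ≈ -0.038462)
Q = -2 (Q = 4 - 6 = -2)
Q*U + A(11/(-6)) = -2*(-1/26) + 2*(11/(-6))**3 = 1/13 + 2*(11*(-1/6))**3 = 1/13 + 2*(-11/6)**3 = 1/13 + 2*(-1331/216) = 1/13 - 1331/108 = -17195/1404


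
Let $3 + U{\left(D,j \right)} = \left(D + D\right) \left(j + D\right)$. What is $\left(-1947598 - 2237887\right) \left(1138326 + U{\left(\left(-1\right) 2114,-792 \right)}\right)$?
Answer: $-56189679907135$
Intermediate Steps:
$U{\left(D,j \right)} = -3 + 2 D \left(D + j\right)$ ($U{\left(D,j \right)} = -3 + \left(D + D\right) \left(j + D\right) = -3 + 2 D \left(D + j\right)$)
$\left(-1947598 - 2237887\right) \left(1138326 + U{\left(\left(-1\right) 2114,-792 \right)}\right) = \left(-1947598 - 2237887\right) \left(1138326 + \left(-3 + 2 \left(\left(-1\right) 2114\right)^{2} + 2 \left(\left(-1\right) 2114\right) \left(-792\right)\right)\right) = - 4185485 \left(1138326 + \left(-3 + 2 \left(-2114\right)^{2} + 2 \left(-2114\right) \left(-792\right)\right)\right) = - 4185485 \left(1138326 + \left(-3 + 2 \cdot 4468996 + 3348576\right)\right) = - 4185485 \left(1138326 + \left(-3 + 8937992 + 3348576\right)\right) = - 4185485 \left(1138326 + 12286565\right) = \left(-4185485\right) 13424891 = -56189679907135$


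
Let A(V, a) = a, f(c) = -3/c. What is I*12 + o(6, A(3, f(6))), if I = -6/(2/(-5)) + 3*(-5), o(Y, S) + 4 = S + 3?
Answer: -3/2 ≈ -1.5000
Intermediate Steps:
o(Y, S) = -1 + S (o(Y, S) = -4 + (S + 3) = -4 + (3 + S) = -1 + S)
I = 0 (I = -6/(2*(-⅕)) - 15 = -6/(-⅖) - 15 = -6*(-5/2) - 15 = 15 - 15 = 0)
I*12 + o(6, A(3, f(6))) = 0*12 + (-1 - 3/6) = 0 + (-1 - 3*⅙) = 0 + (-1 - ½) = 0 - 3/2 = -3/2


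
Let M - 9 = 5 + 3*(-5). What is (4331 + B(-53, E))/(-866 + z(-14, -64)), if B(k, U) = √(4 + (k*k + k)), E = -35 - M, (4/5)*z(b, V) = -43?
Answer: -17324/3679 - 8*√690/3679 ≈ -4.7660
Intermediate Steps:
M = -1 (M = 9 + (5 + 3*(-5)) = 9 + (5 - 15) = 9 - 10 = -1)
z(b, V) = -215/4 (z(b, V) = (5/4)*(-43) = -215/4)
E = -34 (E = -35 - 1*(-1) = -35 + 1 = -34)
B(k, U) = √(4 + k + k²) (B(k, U) = √(4 + (k² + k)) = √(4 + (k + k²)) = √(4 + k + k²))
(4331 + B(-53, E))/(-866 + z(-14, -64)) = (4331 + √(4 - 53 + (-53)²))/(-866 - 215/4) = (4331 + √(4 - 53 + 2809))/(-3679/4) = (4331 + √2760)*(-4/3679) = (4331 + 2*√690)*(-4/3679) = -17324/3679 - 8*√690/3679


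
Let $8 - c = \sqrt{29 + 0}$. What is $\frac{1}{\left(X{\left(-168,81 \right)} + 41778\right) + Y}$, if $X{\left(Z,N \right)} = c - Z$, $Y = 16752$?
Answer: $\frac{58706}{3446394407} + \frac{\sqrt{29}}{3446394407} \approx 1.7036 \cdot 10^{-5}$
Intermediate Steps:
$c = 8 - \sqrt{29}$ ($c = 8 - \sqrt{29 + 0} = 8 - \sqrt{29} \approx 2.6148$)
$X{\left(Z,N \right)} = 8 - Z - \sqrt{29}$ ($X{\left(Z,N \right)} = \left(8 - \sqrt{29}\right) - Z = 8 - Z - \sqrt{29}$)
$\frac{1}{\left(X{\left(-168,81 \right)} + 41778\right) + Y} = \frac{1}{\left(\left(8 - -168 - \sqrt{29}\right) + 41778\right) + 16752} = \frac{1}{\left(\left(8 + 168 - \sqrt{29}\right) + 41778\right) + 16752} = \frac{1}{\left(\left(176 - \sqrt{29}\right) + 41778\right) + 16752} = \frac{1}{\left(41954 - \sqrt{29}\right) + 16752} = \frac{1}{58706 - \sqrt{29}}$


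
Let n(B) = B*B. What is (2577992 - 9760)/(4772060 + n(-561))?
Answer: 2568232/5086781 ≈ 0.50488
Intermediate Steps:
n(B) = B²
(2577992 - 9760)/(4772060 + n(-561)) = (2577992 - 9760)/(4772060 + (-561)²) = 2568232/(4772060 + 314721) = 2568232/5086781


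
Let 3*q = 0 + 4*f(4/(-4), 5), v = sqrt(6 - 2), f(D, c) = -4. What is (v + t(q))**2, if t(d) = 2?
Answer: 16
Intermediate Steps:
v = 2 (v = sqrt(4) = 2)
q = -16/3 (q = (0 + 4*(-4))/3 = (0 - 16)/3 = (1/3)*(-16) = -16/3 ≈ -5.3333)
(v + t(q))**2 = (2 + 2)**2 = 4**2 = 16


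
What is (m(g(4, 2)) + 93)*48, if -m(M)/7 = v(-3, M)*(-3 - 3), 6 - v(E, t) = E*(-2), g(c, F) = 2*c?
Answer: 4464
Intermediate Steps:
v(E, t) = 6 + 2*E (v(E, t) = 6 - E*(-2) = 6 - (-2)*E = 6 + 2*E)
m(M) = 0 (m(M) = -7*(6 + 2*(-3))*(-3 - 3) = -7*(6 - 6)*(-6) = -0*(-6) = -7*0 = 0)
(m(g(4, 2)) + 93)*48 = (0 + 93)*48 = 93*48 = 4464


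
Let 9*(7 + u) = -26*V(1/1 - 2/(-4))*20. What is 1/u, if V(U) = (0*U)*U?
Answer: -⅐ ≈ -0.14286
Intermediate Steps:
V(U) = 0 (V(U) = 0*U = 0)
u = -7 (u = -7 + (-26*0*20)/9 = -7 + (0*20)/9 = -7 + (⅑)*0 = -7 + 0 = -7)
1/u = 1/(-7) = -⅐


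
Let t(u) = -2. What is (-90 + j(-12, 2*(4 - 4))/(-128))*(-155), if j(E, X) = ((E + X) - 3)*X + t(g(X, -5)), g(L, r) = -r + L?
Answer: 892645/64 ≈ 13948.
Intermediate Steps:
g(L, r) = L - r
j(E, X) = -2 + X*(-3 + E + X) (j(E, X) = ((E + X) - 3)*X - 2 = (-3 + E + X)*X - 2 = X*(-3 + E + X) - 2 = -2 + X*(-3 + E + X))
(-90 + j(-12, 2*(4 - 4))/(-128))*(-155) = (-90 + (-2 + (2*(4 - 4))² - 6*(4 - 4) - 24*(4 - 4))/(-128))*(-155) = (-90 + (-2 + (2*0)² - 6*0 - 24*0)*(-1/128))*(-155) = (-90 + (-2 + 0² - 3*0 - 12*0)*(-1/128))*(-155) = (-90 + (-2 + 0 + 0 + 0)*(-1/128))*(-155) = (-90 - 2*(-1/128))*(-155) = (-90 + 1/64)*(-155) = -5759/64*(-155) = 892645/64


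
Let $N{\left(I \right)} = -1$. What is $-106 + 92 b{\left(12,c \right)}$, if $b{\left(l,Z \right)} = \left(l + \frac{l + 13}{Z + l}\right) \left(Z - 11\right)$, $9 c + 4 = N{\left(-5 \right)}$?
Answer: $- \frac{4692370}{309} \approx -15186.0$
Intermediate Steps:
$c = - \frac{5}{9}$ ($c = - \frac{4}{9} + \frac{1}{9} \left(-1\right) = - \frac{4}{9} - \frac{1}{9} = - \frac{5}{9} \approx -0.55556$)
$b{\left(l,Z \right)} = \left(-11 + Z\right) \left(l + \frac{13 + l}{Z + l}\right)$ ($b{\left(l,Z \right)} = \left(l + \frac{13 + l}{Z + l}\right) \left(-11 + Z\right) = \left(-11 + Z\right) \left(l + \frac{13 + l}{Z + l}\right)$)
$-106 + 92 b{\left(12,c \right)} = -106 + 92 \frac{-143 - 132 - 11 \cdot 12^{2} + 13 \left(- \frac{5}{9}\right) - \frac{5 \cdot 12^{2}}{9} + 12 \left(- \frac{5}{9}\right)^{2} - \left(- \frac{50}{9}\right) 12}{- \frac{5}{9} + 12} = -106 + 92 \frac{-143 - 132 - 1584 - \frac{65}{9} - 80 + 12 \cdot \frac{25}{81} + \frac{200}{3}}{\frac{103}{9}} = -106 + 92 \frac{9 \left(-143 - 132 - 1584 - \frac{65}{9} - 80 + \frac{100}{27} + \frac{200}{3}\right)}{103} = -106 + 92 \cdot \frac{9}{103} \left(- \frac{50648}{27}\right) = -106 + 92 \left(- \frac{50648}{309}\right) = -106 - \frac{4659616}{309} = - \frac{4692370}{309}$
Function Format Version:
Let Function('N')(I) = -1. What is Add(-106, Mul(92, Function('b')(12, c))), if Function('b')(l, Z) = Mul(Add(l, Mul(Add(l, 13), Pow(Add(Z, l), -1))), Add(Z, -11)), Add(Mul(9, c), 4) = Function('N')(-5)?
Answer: Rational(-4692370, 309) ≈ -15186.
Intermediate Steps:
c = Rational(-5, 9) (c = Add(Rational(-4, 9), Mul(Rational(1, 9), -1)) = Add(Rational(-4, 9), Rational(-1, 9)) = Rational(-5, 9) ≈ -0.55556)
Function('b')(l, Z) = Mul(Add(-11, Z), Add(l, Mul(Pow(Add(Z, l), -1), Add(13, l)))) (Function('b')(l, Z) = Mul(Add(l, Mul(Add(13, l), Pow(Add(Z, l), -1))), Add(-11, Z)) = Mul(Add(l, Mul(Pow(Add(Z, l), -1), Add(13, l))), Add(-11, Z)) = Mul(Add(-11, Z), Add(l, Mul(Pow(Add(Z, l), -1), Add(13, l)))))
Add(-106, Mul(92, Function('b')(12, c))) = Add(-106, Mul(92, Mul(Pow(Add(Rational(-5, 9), 12), -1), Add(-143, Mul(-11, 12), Mul(-11, Pow(12, 2)), Mul(13, Rational(-5, 9)), Mul(Rational(-5, 9), Pow(12, 2)), Mul(12, Pow(Rational(-5, 9), 2)), Mul(-10, Rational(-5, 9), 12))))) = Add(-106, Mul(92, Mul(Pow(Rational(103, 9), -1), Add(-143, -132, Mul(-11, 144), Rational(-65, 9), Mul(Rational(-5, 9), 144), Mul(12, Rational(25, 81)), Rational(200, 3))))) = Add(-106, Mul(92, Mul(Rational(9, 103), Add(-143, -132, -1584, Rational(-65, 9), -80, Rational(100, 27), Rational(200, 3))))) = Add(-106, Mul(92, Mul(Rational(9, 103), Rational(-50648, 27)))) = Add(-106, Mul(92, Rational(-50648, 309))) = Add(-106, Rational(-4659616, 309)) = Rational(-4692370, 309)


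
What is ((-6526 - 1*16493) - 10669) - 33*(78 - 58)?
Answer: -34348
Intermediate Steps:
((-6526 - 1*16493) - 10669) - 33*(78 - 58) = ((-6526 - 16493) - 10669) - 33*20 = (-23019 - 10669) - 660 = -33688 - 660 = -34348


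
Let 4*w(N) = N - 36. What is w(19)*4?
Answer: -17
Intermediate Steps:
w(N) = -9 + N/4 (w(N) = (N - 36)/4 = (-36 + N)/4 = -9 + N/4)
w(19)*4 = (-9 + (1/4)*19)*4 = (-9 + 19/4)*4 = -17/4*4 = -17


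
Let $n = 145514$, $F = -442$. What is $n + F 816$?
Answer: $-215158$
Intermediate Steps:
$n + F 816 = 145514 - 360672 = -215158$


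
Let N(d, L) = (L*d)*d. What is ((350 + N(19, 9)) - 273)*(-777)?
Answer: -2584302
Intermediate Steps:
N(d, L) = L*d²
((350 + N(19, 9)) - 273)*(-777) = ((350 + 9*19²) - 273)*(-777) = ((350 + 9*361) - 273)*(-777) = ((350 + 3249) - 273)*(-777) = (3599 - 273)*(-777) = 3326*(-777) = -2584302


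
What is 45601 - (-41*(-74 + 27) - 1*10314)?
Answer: 53988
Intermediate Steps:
45601 - (-41*(-74 + 27) - 1*10314) = 45601 - (-41*(-47) - 10314) = 45601 - (1927 - 10314) = 45601 - 1*(-8387) = 45601 + 8387 = 53988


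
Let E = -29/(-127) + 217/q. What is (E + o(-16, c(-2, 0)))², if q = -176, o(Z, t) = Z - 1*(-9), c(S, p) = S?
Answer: 32012008561/499611904 ≈ 64.074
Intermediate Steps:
o(Z, t) = 9 + Z (o(Z, t) = Z + 9 = 9 + Z)
E = -22455/22352 (E = -29/(-127) + 217/(-176) = -29*(-1/127) + 217*(-1/176) = 29/127 - 217/176 = -22455/22352 ≈ -1.0046)
(E + o(-16, c(-2, 0)))² = (-22455/22352 + (9 - 16))² = (-22455/22352 - 7)² = (-178919/22352)² = 32012008561/499611904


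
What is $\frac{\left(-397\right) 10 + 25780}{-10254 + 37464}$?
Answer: $\frac{727}{907} \approx 0.80154$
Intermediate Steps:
$\frac{\left(-397\right) 10 + 25780}{-10254 + 37464} = \frac{-3970 + 25780}{27210} = 21810 \cdot \frac{1}{27210} = \frac{727}{907}$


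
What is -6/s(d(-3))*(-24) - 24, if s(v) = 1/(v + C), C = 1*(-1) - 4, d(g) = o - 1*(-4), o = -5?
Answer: -888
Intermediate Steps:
d(g) = -1 (d(g) = -5 - 1*(-4) = -5 + 4 = -1)
C = -5 (C = -1 - 4 = -5)
s(v) = 1/(-5 + v) (s(v) = 1/(v - 5) = 1/(-5 + v))
-6/s(d(-3))*(-24) - 24 = -6/(1/(-5 - 1))*(-24) - 24 = -6/(1/(-6))*(-24) - 24 = -6/(-1/6)*(-24) - 24 = -6*(-6)*(-24) - 24 = 36*(-24) - 24 = -864 - 24 = -888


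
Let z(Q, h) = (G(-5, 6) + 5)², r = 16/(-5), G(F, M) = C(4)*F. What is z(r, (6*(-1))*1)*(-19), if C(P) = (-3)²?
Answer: -30400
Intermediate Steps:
C(P) = 9
G(F, M) = 9*F
r = -16/5 (r = 16*(-⅕) = -16/5 ≈ -3.2000)
z(Q, h) = 1600 (z(Q, h) = (9*(-5) + 5)² = (-45 + 5)² = (-40)² = 1600)
z(r, (6*(-1))*1)*(-19) = 1600*(-19) = -30400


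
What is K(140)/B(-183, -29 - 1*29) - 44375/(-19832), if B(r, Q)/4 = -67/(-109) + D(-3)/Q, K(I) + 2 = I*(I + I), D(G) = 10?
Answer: 102397070229/4620856 ≈ 22160.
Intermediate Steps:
K(I) = -2 + 2*I² (K(I) = -2 + I*(I + I) = -2 + I*(2*I) = -2 + 2*I²)
B(r, Q) = 268/109 + 40/Q (B(r, Q) = 4*(-67/(-109) + 10/Q) = 4*(-67*(-1/109) + 10/Q) = 4*(67/109 + 10/Q) = 268/109 + 40/Q)
K(140)/B(-183, -29 - 1*29) - 44375/(-19832) = (-2 + 2*140²)/(268/109 + 40/(-29 - 1*29)) - 44375/(-19832) = (-2 + 2*19600)/(268/109 + 40/(-29 - 29)) - 44375*(-1/19832) = (-2 + 39200)/(268/109 + 40/(-58)) + 44375/19832 = 39198/(268/109 + 40*(-1/58)) + 44375/19832 = 39198/(268/109 - 20/29) + 44375/19832 = 39198/(5592/3161) + 44375/19832 = 39198*(3161/5592) + 44375/19832 = 20650813/932 + 44375/19832 = 102397070229/4620856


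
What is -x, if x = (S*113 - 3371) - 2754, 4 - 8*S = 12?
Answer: 6238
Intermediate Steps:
S = -1 (S = ½ - ⅛*12 = ½ - 3/2 = -1)
x = -6238 (x = (-1*113 - 3371) - 2754 = (-113 - 3371) - 2754 = -3484 - 2754 = -6238)
-x = -1*(-6238) = 6238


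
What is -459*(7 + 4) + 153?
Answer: -4896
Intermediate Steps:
-459*(7 + 4) + 153 = -459*11 + 153 = -153*33 + 153 = -5049 + 153 = -4896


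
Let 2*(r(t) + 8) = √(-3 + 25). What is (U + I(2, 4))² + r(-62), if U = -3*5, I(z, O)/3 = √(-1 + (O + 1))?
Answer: 73 + √22/2 ≈ 75.345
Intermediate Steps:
I(z, O) = 3*√O (I(z, O) = 3*√(-1 + (O + 1)) = 3*√(-1 + (1 + O)) = 3*√O)
r(t) = -8 + √22/2 (r(t) = -8 + √(-3 + 25)/2 = -8 + √22/2)
U = -15
(U + I(2, 4))² + r(-62) = (-15 + 3*√4)² + (-8 + √22/2) = (-15 + 3*2)² + (-8 + √22/2) = (-15 + 6)² + (-8 + √22/2) = (-9)² + (-8 + √22/2) = 81 + (-8 + √22/2) = 73 + √22/2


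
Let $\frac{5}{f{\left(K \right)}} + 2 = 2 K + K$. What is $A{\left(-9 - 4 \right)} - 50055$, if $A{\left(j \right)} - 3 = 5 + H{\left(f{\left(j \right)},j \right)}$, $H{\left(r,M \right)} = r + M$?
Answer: $- \frac{2052465}{41} \approx -50060.0$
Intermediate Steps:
$f{\left(K \right)} = \frac{5}{-2 + 3 K}$ ($f{\left(K \right)} = \frac{5}{-2 + \left(2 K + K\right)} = \frac{5}{-2 + 3 K}$)
$H{\left(r,M \right)} = M + r$
$A{\left(j \right)} = 8 + j + \frac{5}{-2 + 3 j}$ ($A{\left(j \right)} = 3 + \left(5 + \left(j + \frac{5}{-2 + 3 j}\right)\right) = 3 + \left(5 + j + \frac{5}{-2 + 3 j}\right) = 8 + j + \frac{5}{-2 + 3 j}$)
$A{\left(-9 - 4 \right)} - 50055 = \frac{5 + \left(-2 + 3 \left(-9 - 4\right)\right) \left(8 - 13\right)}{-2 + 3 \left(-9 - 4\right)} - 50055 = \frac{5 + \left(-2 + 3 \left(-13\right)\right) \left(8 - 13\right)}{-2 + 3 \left(-13\right)} - 50055 = \frac{5 + \left(-2 - 39\right) \left(-5\right)}{-2 - 39} - 50055 = \frac{5 - -205}{-41} - 50055 = - \frac{5 + 205}{41} - 50055 = \left(- \frac{1}{41}\right) 210 - 50055 = - \frac{210}{41} - 50055 = - \frac{2052465}{41}$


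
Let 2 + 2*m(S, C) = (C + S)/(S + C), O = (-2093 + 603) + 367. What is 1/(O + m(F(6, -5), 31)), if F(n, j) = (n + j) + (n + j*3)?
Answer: -2/2247 ≈ -0.00089008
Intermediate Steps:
F(n, j) = 2*n + 4*j (F(n, j) = (j + n) + (n + 3*j) = 2*n + 4*j)
O = -1123 (O = -1490 + 367 = -1123)
m(S, C) = -1/2 (m(S, C) = -1 + ((C + S)/(S + C))/2 = -1 + ((C + S)/(C + S))/2 = -1 + (1/2)*1 = -1 + 1/2 = -1/2)
1/(O + m(F(6, -5), 31)) = 1/(-1123 - 1/2) = 1/(-2247/2) = -2/2247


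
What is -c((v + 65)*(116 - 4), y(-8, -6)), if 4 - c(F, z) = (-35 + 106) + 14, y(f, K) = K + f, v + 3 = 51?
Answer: 81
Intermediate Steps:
v = 48 (v = -3 + 51 = 48)
c(F, z) = -81 (c(F, z) = 4 - ((-35 + 106) + 14) = 4 - (71 + 14) = 4 - 1*85 = 4 - 85 = -81)
-c((v + 65)*(116 - 4), y(-8, -6)) = -1*(-81) = 81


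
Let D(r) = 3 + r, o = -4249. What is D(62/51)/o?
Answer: -215/216699 ≈ -0.00099216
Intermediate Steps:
D(62/51)/o = (3 + 62/51)/(-4249) = (3 + 62*(1/51))*(-1/4249) = (3 + 62/51)*(-1/4249) = (215/51)*(-1/4249) = -215/216699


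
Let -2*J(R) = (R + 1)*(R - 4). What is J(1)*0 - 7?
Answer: -7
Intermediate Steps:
J(R) = -(1 + R)*(-4 + R)/2 (J(R) = -(R + 1)*(R - 4)/2 = -(1 + R)*(-4 + R)/2)
J(1)*0 - 7 = (2 - ½*1² + (3/2)*1)*0 - 7 = (2 - ½*1 + 3/2)*0 - 7 = (2 - ½ + 3/2)*0 - 7 = 3*0 - 7 = 0 - 7 = -7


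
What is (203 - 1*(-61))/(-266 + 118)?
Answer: -66/37 ≈ -1.7838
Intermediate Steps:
(203 - 1*(-61))/(-266 + 118) = (203 + 61)/(-148) = 264*(-1/148) = -66/37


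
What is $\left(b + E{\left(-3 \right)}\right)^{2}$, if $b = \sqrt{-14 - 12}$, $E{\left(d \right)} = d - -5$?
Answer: $\left(2 + i \sqrt{26}\right)^{2} \approx -22.0 + 20.396 i$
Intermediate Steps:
$E{\left(d \right)} = 5 + d$ ($E{\left(d \right)} = d + 5 = 5 + d$)
$b = i \sqrt{26}$ ($b = \sqrt{-26} = i \sqrt{26} \approx 5.099 i$)
$\left(b + E{\left(-3 \right)}\right)^{2} = \left(i \sqrt{26} + \left(5 - 3\right)\right)^{2} = \left(i \sqrt{26} + 2\right)^{2} = \left(2 + i \sqrt{26}\right)^{2}$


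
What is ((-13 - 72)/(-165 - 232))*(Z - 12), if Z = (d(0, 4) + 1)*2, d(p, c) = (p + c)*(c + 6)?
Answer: 5950/397 ≈ 14.987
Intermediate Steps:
d(p, c) = (6 + c)*(c + p) (d(p, c) = (c + p)*(6 + c) = (6 + c)*(c + p))
Z = 82 (Z = ((4² + 6*4 + 6*0 + 4*0) + 1)*2 = ((16 + 24 + 0 + 0) + 1)*2 = (40 + 1)*2 = 41*2 = 82)
((-13 - 72)/(-165 - 232))*(Z - 12) = ((-13 - 72)/(-165 - 232))*(82 - 12) = -85/(-397)*70 = -85*(-1/397)*70 = (85/397)*70 = 5950/397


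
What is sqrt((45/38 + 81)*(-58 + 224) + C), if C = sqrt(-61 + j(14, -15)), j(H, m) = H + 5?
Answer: sqrt(4924971 + 361*I*sqrt(42))/19 ≈ 116.8 + 0.027743*I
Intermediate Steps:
j(H, m) = 5 + H
C = I*sqrt(42) (C = sqrt(-61 + (5 + 14)) = sqrt(-61 + 19) = sqrt(-42) = I*sqrt(42) ≈ 6.4807*I)
sqrt((45/38 + 81)*(-58 + 224) + C) = sqrt((45/38 + 81)*(-58 + 224) + I*sqrt(42)) = sqrt((45*(1/38) + 81)*166 + I*sqrt(42)) = sqrt((45/38 + 81)*166 + I*sqrt(42)) = sqrt((3123/38)*166 + I*sqrt(42)) = sqrt(259209/19 + I*sqrt(42))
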